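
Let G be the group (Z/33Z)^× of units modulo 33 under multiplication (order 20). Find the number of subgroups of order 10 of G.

3

|G| = 20 and 10 | 20, so subgroups of order 10 are possible by Lagrange.
The subgroups of order 10 are: {1, 4, 7, 10, 13, 16, 19, 25, 28, 31}; {1, 4, 5, 14, 16, 20, 23, 25, 26, 31}; {1, 2, 4, 8, 16, 17, 25, 29, 31, 32}.
So G has 3 subgroups of order 10.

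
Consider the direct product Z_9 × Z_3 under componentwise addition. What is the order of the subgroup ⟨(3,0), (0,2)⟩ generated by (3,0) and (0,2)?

9

|⟨(3,0)⟩| = 3 and |⟨(0,2)⟩| = 3, so |H| is a multiple of lcm(3, 3) = 3 and divides |G| = 27.
Closing under the operation: H = {(0,0), (0,1), (0,2), (3,0), (3,1), (3,2), (6,0), (6,1), (6,2)}, so |H| = 9.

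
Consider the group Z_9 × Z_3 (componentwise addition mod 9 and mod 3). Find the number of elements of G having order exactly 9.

An element (a,b) has order lcm(ord(a), ord(b)); count pairs with lcm equal to 9.
Enumerating gives 18 such elements.

18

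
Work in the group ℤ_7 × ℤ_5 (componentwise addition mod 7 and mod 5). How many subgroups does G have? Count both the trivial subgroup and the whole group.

4

|G| = 35, so by Lagrange every subgroup order divides 35. Divisors: 1, 5, 7, 35.
Subgroups by order — order 1: 1; order 5: 1; order 7: 1; order 35: 1.
Total: 1 + 1 + 1 + 1 = 4.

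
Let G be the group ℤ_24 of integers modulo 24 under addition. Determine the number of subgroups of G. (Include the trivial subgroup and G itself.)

8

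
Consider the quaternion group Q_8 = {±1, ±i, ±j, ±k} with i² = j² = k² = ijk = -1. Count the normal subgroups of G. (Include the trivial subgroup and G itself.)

6

G has 6 subgroups. Checking conjugation-invariance by order — order 1: 1/1 normal; order 2: 1/1 normal; order 4: 3/3 normal; order 8: 1/1 normal.
Total normal subgroups: 6.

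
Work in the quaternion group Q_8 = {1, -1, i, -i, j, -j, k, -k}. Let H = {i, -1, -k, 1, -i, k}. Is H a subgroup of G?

No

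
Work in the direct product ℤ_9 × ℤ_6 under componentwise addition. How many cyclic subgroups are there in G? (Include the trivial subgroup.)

16

A cyclic subgroup of order d is generated by each of its φ(d) elements of order d, so the cyclic subgroups of order d number (#elements of order d)/φ(d).
Cyclic subgroups by order — order 1: 1; order 2: 1; order 3: 4; order 6: 4; order 9: 3; order 18: 3.
Total: 16.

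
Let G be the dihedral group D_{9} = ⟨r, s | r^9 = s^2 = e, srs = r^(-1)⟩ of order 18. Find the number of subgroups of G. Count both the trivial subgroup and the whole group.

16

|G| = 18, so by Lagrange every subgroup order divides 18. Divisors: 1, 2, 3, 6, 9, 18.
Subgroups by order — order 1: 1; order 2: 9; order 3: 1; order 6: 3; order 9: 1; order 18: 1.
Total: 1 + 9 + 1 + 3 + 1 + 1 = 16.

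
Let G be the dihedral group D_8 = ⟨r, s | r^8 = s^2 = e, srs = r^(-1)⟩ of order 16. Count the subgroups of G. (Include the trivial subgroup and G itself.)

19

|G| = 16, so by Lagrange every subgroup order divides 16. Divisors: 1, 2, 4, 8, 16.
Subgroups by order — order 1: 1; order 2: 9; order 4: 5; order 8: 3; order 16: 1.
Total: 1 + 9 + 5 + 3 + 1 = 19.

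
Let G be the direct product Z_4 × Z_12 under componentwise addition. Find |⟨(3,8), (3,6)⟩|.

24

|⟨(3,8)⟩| = 12 and |⟨(3,6)⟩| = 4, so |H| is a multiple of lcm(12, 4) = 12 and divides |G| = 48.
Closing under the operation: H = {(0,0), (0,2), (0,4), (0,6), (0,8), (0,10), (1,0), (1,2), (1,4), (1,6), (1,8), (1,10), (2,0), (2,2), (2,4), (2,6), (2,8), (2,10), (3,0), (3,2), (3,4), (3,6), (3,8), (3,10)}, so |H| = 24.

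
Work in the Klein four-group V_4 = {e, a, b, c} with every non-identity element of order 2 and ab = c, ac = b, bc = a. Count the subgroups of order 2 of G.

3

|G| = 4 and 2 | 4, so subgroups of order 2 are possible by Lagrange.
The subgroups of order 2 are: {e, a}; {e, b}; {e, c}.
So G has 3 subgroups of order 2.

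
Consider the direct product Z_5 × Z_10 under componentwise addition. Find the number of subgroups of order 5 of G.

|G| = 50 and 5 | 50, so subgroups of order 5 are possible by Lagrange.
The subgroups of order 5 are: {(0,0), (0,2), (0,4), (0,6), (0,8)}; {(0,0), (1,0), (2,0), (3,0), (4,0)}; {(0,0), (1,2), (2,4), (3,6), (4,8)}; {(0,0), (1,4), (2,8), (3,2), (4,6)}; … (6 in all).
So G has 6 subgroups of order 5.

6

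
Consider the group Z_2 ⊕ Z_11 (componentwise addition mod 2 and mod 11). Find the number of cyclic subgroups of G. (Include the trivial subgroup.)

4

A cyclic subgroup of order d is generated by each of its φ(d) elements of order d, so the cyclic subgroups of order d number (#elements of order d)/φ(d).
Cyclic subgroups by order — order 1: 1; order 2: 1; order 11: 1; order 22: 1.
Total: 4.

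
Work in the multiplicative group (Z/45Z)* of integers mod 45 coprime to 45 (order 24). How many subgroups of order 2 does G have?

3

|G| = 24 and 2 | 24, so subgroups of order 2 are possible by Lagrange.
The subgroups of order 2 are: {1, 19}; {1, 26}; {1, 44}.
So G has 3 subgroups of order 2.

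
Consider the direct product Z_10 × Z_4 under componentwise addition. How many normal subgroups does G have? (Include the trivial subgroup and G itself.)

G is abelian, so every subgroup is normal.
G has 16 subgroups in total, hence 16 normal subgroups.

16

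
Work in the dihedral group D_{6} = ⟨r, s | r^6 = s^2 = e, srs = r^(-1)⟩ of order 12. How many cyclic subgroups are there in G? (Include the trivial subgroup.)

10

Each element a generates a cyclic subgroup ⟨a⟩; distinct elements may generate the same one (a cyclic group of order d has φ(d) generators).
Cyclic subgroups by order — order 1: 1; order 2: 7; order 3: 1; order 6: 1.
Total: 10.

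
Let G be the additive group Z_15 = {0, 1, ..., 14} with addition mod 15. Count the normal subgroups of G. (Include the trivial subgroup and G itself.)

G is abelian, so every subgroup is normal.
G has 4 subgroups in total, hence 4 normal subgroups.

4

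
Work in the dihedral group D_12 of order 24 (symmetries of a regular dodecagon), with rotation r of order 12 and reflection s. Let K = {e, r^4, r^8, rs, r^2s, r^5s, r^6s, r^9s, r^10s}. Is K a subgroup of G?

|K| = 9 does not divide |G| = 24, so by Lagrange K is not a subgroup.

No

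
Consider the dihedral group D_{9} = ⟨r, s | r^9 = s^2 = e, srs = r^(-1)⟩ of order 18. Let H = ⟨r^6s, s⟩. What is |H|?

6

|⟨r^6s⟩| = 2 and |⟨s⟩| = 2, so |H| is a multiple of lcm(2, 2) = 2 and divides |G| = 18.
Closing under the operation: H = {e, r^3, r^6, s, r^3s, r^6s}, so |H| = 6.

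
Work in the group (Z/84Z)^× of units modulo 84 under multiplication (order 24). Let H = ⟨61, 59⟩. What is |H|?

|⟨61⟩| = 6 and |⟨59⟩| = 6, so |H| is a multiple of lcm(6, 6) = 6 and divides |G| = 24.
Closing under the operation: H = {1, 11, 13, 23, 25, 37, 47, 59, 61, 71, 73, 83}, so |H| = 12.

12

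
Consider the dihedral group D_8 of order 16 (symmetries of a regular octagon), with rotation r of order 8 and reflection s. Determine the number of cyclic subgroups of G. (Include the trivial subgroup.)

12

A cyclic subgroup of order d is generated by each of its φ(d) elements of order d, so the cyclic subgroups of order d number (#elements of order d)/φ(d).
Cyclic subgroups by order — order 1: 1; order 2: 9; order 4: 1; order 8: 1.
Total: 12.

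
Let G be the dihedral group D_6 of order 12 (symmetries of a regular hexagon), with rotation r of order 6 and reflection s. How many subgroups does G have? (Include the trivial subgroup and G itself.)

|G| = 12, so by Lagrange every subgroup order divides 12. Divisors: 1, 2, 3, 4, 6, 12.
Subgroups by order — order 1: 1; order 2: 7; order 3: 1; order 4: 3; order 6: 3; order 12: 1.
Total: 1 + 7 + 1 + 3 + 3 + 1 = 16.

16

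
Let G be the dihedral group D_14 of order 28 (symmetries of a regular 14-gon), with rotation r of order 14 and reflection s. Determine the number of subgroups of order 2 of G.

15

|G| = 28 and 2 | 28, so subgroups of order 2 are possible by Lagrange.
The subgroups of order 2 are: {e, r^10s}; {e, r^11s}; {e, r^12s}; {e, r^13s}; … (15 in all).
So G has 15 subgroups of order 2.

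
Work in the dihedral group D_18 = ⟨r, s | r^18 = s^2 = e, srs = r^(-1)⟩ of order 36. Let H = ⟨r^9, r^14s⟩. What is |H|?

|⟨r^9⟩| = 2 and |⟨r^14s⟩| = 2, so |H| is a multiple of lcm(2, 2) = 2 and divides |G| = 36.
Closing under the operation: H = {e, r^9, r^5s, r^14s}, so |H| = 4.

4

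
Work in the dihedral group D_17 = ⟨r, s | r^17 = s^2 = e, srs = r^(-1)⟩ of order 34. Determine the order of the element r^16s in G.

Computing powers of r^16s: the smallest k with (r^16s)^k = e is k = 2.

2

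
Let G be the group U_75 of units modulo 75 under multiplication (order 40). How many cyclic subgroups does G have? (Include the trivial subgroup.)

Group the elements of G by the cyclic subgroup they generate; each cyclic subgroup of order d accounts for φ(d) elements.
Cyclic subgroups by order — order 1: 1; order 2: 3; order 4: 2; order 5: 1; order 10: 3; order 20: 2.
Total: 12.

12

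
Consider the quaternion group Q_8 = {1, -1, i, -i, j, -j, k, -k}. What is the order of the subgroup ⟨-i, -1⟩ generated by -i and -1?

4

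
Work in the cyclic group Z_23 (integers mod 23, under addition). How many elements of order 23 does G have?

22

In a cyclic group of order 23, the number of elements of order d (for d | 23) is φ(d).
φ(23) = 22.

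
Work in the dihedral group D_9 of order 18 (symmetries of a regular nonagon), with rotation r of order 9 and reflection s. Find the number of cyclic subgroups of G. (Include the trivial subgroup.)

12

Each element a generates a cyclic subgroup ⟨a⟩; distinct elements may generate the same one (a cyclic group of order d has φ(d) generators).
Cyclic subgroups by order — order 1: 1; order 2: 9; order 3: 1; order 9: 1.
Total: 12.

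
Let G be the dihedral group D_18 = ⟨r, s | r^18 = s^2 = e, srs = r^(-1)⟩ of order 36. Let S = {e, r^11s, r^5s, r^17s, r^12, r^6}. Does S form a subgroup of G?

Yes

|S| = 6 divides |G| = 36, consistent with Lagrange.
S contains the identity, every element's inverse is in S, and S is closed under ·: it is a subgroup.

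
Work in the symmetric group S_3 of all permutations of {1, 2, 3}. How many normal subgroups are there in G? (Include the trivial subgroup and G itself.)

3

G has 6 subgroups. Checking conjugation-invariance by order — order 1: 1/1 normal; order 2: 0/3 normal; order 3: 1/1 normal; order 6: 1/1 normal.
Total normal subgroups: 3.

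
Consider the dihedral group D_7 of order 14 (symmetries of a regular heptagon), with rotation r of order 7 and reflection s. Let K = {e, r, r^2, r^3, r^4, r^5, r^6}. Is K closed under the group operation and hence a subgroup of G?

Yes

|K| = 7 divides |G| = 14, consistent with Lagrange.
K contains the identity, every element's inverse is in K, and K is closed under ·: it is a subgroup.
In fact K = ⟨r^4⟩.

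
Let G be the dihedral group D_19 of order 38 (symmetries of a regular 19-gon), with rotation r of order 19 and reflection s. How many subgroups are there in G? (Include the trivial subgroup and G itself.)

|G| = 38, so by Lagrange every subgroup order divides 38. Divisors: 1, 2, 19, 38.
Subgroups by order — order 1: 1; order 2: 19; order 19: 1; order 38: 1.
Total: 1 + 19 + 1 + 1 = 22.

22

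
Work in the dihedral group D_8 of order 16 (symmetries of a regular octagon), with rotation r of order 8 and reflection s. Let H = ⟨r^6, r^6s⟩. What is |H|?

8

|⟨r^6⟩| = 4 and |⟨r^6s⟩| = 2, so |H| is a multiple of lcm(4, 2) = 4 and divides |G| = 16.
Closing under the operation: H = {e, r^2, r^4, r^6, s, r^2s, r^4s, r^6s}, so |H| = 8.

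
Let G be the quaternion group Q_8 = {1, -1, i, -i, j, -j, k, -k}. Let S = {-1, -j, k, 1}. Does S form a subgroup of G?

k ∈ S but its inverse -k ∉ S, so S is not a subgroup.

No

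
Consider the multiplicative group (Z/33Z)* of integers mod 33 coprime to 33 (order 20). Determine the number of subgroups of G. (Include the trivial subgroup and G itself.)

10

|G| = 20, so by Lagrange every subgroup order divides 20. Divisors: 1, 2, 4, 5, 10, 20.
Subgroups by order — order 1: 1; order 2: 3; order 4: 1; order 5: 1; order 10: 3; order 20: 1.
Total: 1 + 3 + 1 + 1 + 3 + 1 = 10.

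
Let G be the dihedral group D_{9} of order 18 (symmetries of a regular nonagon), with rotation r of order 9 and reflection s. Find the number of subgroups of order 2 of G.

9

|G| = 18 and 2 | 18, so subgroups of order 2 are possible by Lagrange.
The subgroups of order 2 are: {e, r^2s}; {e, r^3s}; {e, r^4s}; {e, r^5s}; … (9 in all).
So G has 9 subgroups of order 2.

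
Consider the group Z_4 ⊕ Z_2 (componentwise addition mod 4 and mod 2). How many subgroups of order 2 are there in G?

3

|G| = 8 and 2 | 8, so subgroups of order 2 are possible by Lagrange.
The subgroups of order 2 are: {(0,0), (0,1)}; {(0,0), (2,0)}; {(0,0), (2,1)}.
So G has 3 subgroups of order 2.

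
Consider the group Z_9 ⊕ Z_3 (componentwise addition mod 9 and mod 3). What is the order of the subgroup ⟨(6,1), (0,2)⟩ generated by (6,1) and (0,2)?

|⟨(6,1)⟩| = 3 and |⟨(0,2)⟩| = 3, so |H| is a multiple of lcm(3, 3) = 3 and divides |G| = 27.
Closing under the operation: H = {(0,0), (0,1), (0,2), (3,0), (3,1), (3,2), (6,0), (6,1), (6,2)}, so |H| = 9.

9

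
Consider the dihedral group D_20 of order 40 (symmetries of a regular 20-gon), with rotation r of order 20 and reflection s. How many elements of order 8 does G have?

0

No element of G has order 8 (even though 8 | 40).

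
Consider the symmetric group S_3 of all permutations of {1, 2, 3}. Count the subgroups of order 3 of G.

1

|G| = 6 and 3 | 6, so subgroups of order 3 are possible by Lagrange.
The subgroups of order 3 are: {e, (1 2 3), (1 3 2)}.
So G has 1 subgroup of order 3.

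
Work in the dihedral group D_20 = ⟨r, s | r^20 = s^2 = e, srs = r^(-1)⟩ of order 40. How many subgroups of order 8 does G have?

|G| = 40 and 8 | 40, so subgroups of order 8 are possible by Lagrange.
The subgroups of order 8 are: {e, r^5, r^10, r^15, s, r^5s, r^10s, r^15s}; {e, r^5, r^10, r^15, rs, r^6s, r^11s, r^16s}; {e, r^5, r^10, r^15, r^2s, r^7s, r^12s, r^17s}; {e, r^5, r^10, r^15, r^3s, r^8s, r^13s, r^18s}; … (5 in all).
So G has 5 subgroups of order 8.

5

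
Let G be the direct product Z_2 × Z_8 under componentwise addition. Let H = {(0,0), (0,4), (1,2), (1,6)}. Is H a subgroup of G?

Yes

|H| = 4 divides |G| = 16, consistent with Lagrange.
H contains the identity, every element's inverse is in H, and H is closed under +: it is a subgroup.
In fact H = ⟨(1,6)⟩.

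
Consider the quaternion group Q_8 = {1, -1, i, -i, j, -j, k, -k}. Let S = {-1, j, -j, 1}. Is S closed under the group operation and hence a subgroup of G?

Yes

|S| = 4 divides |G| = 8, consistent with Lagrange.
S contains the identity, every element's inverse is in S, and S is closed under ·: it is a subgroup.
In fact S = ⟨j⟩.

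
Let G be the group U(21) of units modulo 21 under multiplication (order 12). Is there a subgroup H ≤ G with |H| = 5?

No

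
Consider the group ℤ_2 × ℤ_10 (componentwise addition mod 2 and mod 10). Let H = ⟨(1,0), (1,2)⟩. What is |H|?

|⟨(1,0)⟩| = 2 and |⟨(1,2)⟩| = 10, so |H| is a multiple of lcm(2, 10) = 10 and divides |G| = 20.
Closing under the operation: H = {(0,0), (0,2), (0,4), (0,6), (0,8), (1,0), (1,2), (1,4), (1,6), (1,8)}, so |H| = 10.

10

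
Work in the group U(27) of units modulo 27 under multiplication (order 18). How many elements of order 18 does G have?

6

The elements of order 18 are: 2, 5, 11, 14, 20, 23.
That's 6.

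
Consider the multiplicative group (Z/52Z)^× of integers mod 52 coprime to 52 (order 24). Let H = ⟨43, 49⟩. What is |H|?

|⟨43⟩| = 6 and |⟨49⟩| = 6, so |H| is a multiple of lcm(6, 6) = 6 and divides |G| = 24.
Closing under the operation: H = {1, 3, 9, 17, 23, 25, 27, 29, 35, 43, 49, 51}, so |H| = 12.

12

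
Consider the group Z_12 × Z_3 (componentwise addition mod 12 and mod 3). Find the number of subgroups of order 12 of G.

4

|G| = 36 and 12 | 36, so subgroups of order 12 are possible by Lagrange.
The subgroups of order 12 are: {(0,0), (0,1), (0,2), (3,0), (3,1), (3,2), (6,0), (6,1), (6,2), (9,0), (9,1), (9,2)}; {(0,0), (1,0), (2,0), (3,0), (4,0), (5,0), (6,0), (7,0), (8,0), (9,0), (10,0), (11,0)}; {(0,0), (1,1), (2,2), (3,0), (4,1), (5,2), (6,0), (7,1), (8,2), (9,0), (10,1), (11,2)}; {(0,0), (1,2), (2,1), (3,0), (4,2), (5,1), (6,0), (7,2), (8,1), (9,0), (10,2), (11,1)}.
So G has 4 subgroups of order 12.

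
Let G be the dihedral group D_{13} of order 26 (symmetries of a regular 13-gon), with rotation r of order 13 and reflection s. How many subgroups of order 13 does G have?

1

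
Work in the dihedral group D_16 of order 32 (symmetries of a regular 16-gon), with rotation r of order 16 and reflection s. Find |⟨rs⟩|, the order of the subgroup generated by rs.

Computing powers of rs: the smallest k with (rs)^k = e is k = 2.

2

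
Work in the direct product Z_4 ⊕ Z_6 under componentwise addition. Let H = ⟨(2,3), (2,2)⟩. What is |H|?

12

|⟨(2,3)⟩| = 2 and |⟨(2,2)⟩| = 6, so |H| is a multiple of lcm(2, 6) = 6 and divides |G| = 24.
Closing under the operation: H = {(0,0), (0,1), (0,2), (0,3), (0,4), (0,5), (2,0), (2,1), (2,2), (2,3), (2,4), (2,5)}, so |H| = 12.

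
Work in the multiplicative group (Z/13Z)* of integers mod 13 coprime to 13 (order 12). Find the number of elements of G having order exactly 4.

The elements of order 4 are: 5, 8.
That's 2.

2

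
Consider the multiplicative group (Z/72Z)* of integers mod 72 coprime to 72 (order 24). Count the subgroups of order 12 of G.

7

|G| = 24 and 12 | 24, so subgroups of order 12 are possible by Lagrange.
The subgroups of order 12 are: {1, 11, 13, 23, 25, 35, 37, 47, 49, 59, 61, 71}; {1, 11, 17, 19, 25, 35, 41, 43, 49, 59, 65, 67}; {1, 5, 7, 11, 25, 29, 31, 35, 49, 53, 55, 59}; {1, 5, 13, 17, 25, 29, 37, 41, 49, 53, 61, 65}; … (7 in all).
So G has 7 subgroups of order 12.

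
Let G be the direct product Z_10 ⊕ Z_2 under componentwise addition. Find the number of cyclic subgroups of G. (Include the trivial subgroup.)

8

A cyclic subgroup of order d is generated by each of its φ(d) elements of order d, so the cyclic subgroups of order d number (#elements of order d)/φ(d).
Cyclic subgroups by order — order 1: 1; order 2: 3; order 5: 1; order 10: 3.
Total: 8.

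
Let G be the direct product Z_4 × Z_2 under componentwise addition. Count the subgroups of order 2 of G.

3

|G| = 8 and 2 | 8, so subgroups of order 2 are possible by Lagrange.
The subgroups of order 2 are: {(0,0), (0,1)}; {(0,0), (2,0)}; {(0,0), (2,1)}.
So G has 3 subgroups of order 2.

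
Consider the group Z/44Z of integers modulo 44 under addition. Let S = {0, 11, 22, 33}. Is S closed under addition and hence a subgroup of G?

|S| = 4 divides |G| = 44, consistent with Lagrange.
S contains the identity, every element's inverse is in S, and S is closed under +: it is a subgroup.
In fact S = ⟨33⟩.

Yes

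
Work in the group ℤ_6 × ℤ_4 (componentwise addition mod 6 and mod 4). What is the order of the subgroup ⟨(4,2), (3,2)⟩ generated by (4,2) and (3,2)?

12

|⟨(4,2)⟩| = 6 and |⟨(3,2)⟩| = 2, so |H| is a multiple of lcm(6, 2) = 6 and divides |G| = 24.
Closing under the operation: H = {(0,0), (0,2), (1,0), (1,2), (2,0), (2,2), (3,0), (3,2), (4,0), (4,2), (5,0), (5,2)}, so |H| = 12.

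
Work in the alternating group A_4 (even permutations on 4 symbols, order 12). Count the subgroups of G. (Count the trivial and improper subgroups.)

10

|G| = 12, so by Lagrange every subgroup order divides 12. Divisors: 1, 2, 3, 4, 6, 12.
Subgroups by order — order 1: 1; order 2: 3; order 3: 4; order 4: 1; order 6: 0; order 12: 1.
Total: 1 + 3 + 4 + 1 + 0 + 1 = 10.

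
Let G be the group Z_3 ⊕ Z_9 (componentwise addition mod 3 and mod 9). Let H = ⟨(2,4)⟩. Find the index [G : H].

3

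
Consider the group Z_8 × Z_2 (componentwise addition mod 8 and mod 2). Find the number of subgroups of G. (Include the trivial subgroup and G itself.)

|G| = 16, so by Lagrange every subgroup order divides 16. Divisors: 1, 2, 4, 8, 16.
Subgroups by order — order 1: 1; order 2: 3; order 4: 3; order 8: 3; order 16: 1.
Total: 1 + 3 + 3 + 3 + 1 = 11.

11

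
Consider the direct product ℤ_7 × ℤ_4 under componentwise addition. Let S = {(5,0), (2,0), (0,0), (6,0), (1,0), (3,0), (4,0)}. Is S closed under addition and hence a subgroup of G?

Yes

|S| = 7 divides |G| = 28, consistent with Lagrange.
S contains the identity, every element's inverse is in S, and S is closed under +: it is a subgroup.
In fact S = ⟨(4,0)⟩.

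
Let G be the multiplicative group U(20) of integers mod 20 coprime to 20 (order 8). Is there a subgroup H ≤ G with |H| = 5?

5 does not divide |G| = 8, so by Lagrange no subgroup of order 5 exists.

No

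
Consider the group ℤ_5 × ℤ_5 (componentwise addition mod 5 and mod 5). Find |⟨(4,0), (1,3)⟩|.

|⟨(4,0)⟩| = 5 and |⟨(1,3)⟩| = 5, so |H| is a multiple of lcm(5, 5) = 5 and divides |G| = 25.
Closing {(4,0), (1,3)} under the group operation gives all of G, so |H| = 25.

25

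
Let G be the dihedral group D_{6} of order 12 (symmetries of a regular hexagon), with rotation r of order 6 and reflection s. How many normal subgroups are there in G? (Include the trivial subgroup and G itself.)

G has 16 subgroups. Checking conjugation-invariance by order — order 1: 1/1 normal; order 2: 1/7 normal; order 3: 1/1 normal; order 4: 0/3 normal; order 6: 3/3 normal; order 12: 1/1 normal.
Total normal subgroups: 7.

7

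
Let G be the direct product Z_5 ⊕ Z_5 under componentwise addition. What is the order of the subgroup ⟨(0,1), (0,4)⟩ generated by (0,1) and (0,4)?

|⟨(0,1)⟩| = 5 and |⟨(0,4)⟩| = 5, so |H| is a multiple of lcm(5, 5) = 5 and divides |G| = 25.
Closing under the operation: H = {(0,0), (0,1), (0,2), (0,3), (0,4)}, so |H| = 5.

5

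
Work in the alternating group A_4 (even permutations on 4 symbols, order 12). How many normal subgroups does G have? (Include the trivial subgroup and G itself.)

3

G has 10 subgroups. Checking conjugation-invariance by order — order 1: 1/1 normal; order 2: 0/3 normal; order 3: 0/4 normal; order 4: 1/1 normal; order 12: 1/1 normal.
Total normal subgroups: 3.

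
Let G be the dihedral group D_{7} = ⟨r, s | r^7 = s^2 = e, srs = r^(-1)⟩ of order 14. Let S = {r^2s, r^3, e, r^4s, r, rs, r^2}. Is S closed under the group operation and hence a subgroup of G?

No

r ∈ S but its inverse r^6 ∉ S, so S is not a subgroup.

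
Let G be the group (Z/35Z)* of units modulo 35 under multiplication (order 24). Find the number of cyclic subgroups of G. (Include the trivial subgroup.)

Each element a generates a cyclic subgroup ⟨a⟩; distinct elements may generate the same one (a cyclic group of order d has φ(d) generators).
Cyclic subgroups by order — order 1: 1; order 2: 3; order 3: 1; order 4: 2; order 6: 3; order 12: 2.
Total: 12.

12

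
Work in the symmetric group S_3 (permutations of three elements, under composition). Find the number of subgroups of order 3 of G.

1

|G| = 6 and 3 | 6, so subgroups of order 3 are possible by Lagrange.
The subgroups of order 3 are: {e, (1 2 3), (1 3 2)}.
So G has 1 subgroup of order 3.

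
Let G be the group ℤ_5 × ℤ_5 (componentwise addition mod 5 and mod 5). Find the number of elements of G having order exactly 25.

An element (a,b) has order lcm(ord(a), ord(b)); count pairs with lcm equal to 25.
Enumerating gives 0 such elements.

0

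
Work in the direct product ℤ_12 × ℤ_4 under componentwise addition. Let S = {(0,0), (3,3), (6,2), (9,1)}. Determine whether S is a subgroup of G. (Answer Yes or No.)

Yes

|S| = 4 divides |G| = 48, consistent with Lagrange.
S contains the identity, every element's inverse is in S, and S is closed under +: it is a subgroup.
In fact S = ⟨(9,1)⟩.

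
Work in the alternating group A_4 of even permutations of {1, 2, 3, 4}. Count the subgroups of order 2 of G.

|G| = 12 and 2 | 12, so subgroups of order 2 are possible by Lagrange.
The subgroups of order 2 are: {e, (1 2)(3 4)}; {e, (1 3)(2 4)}; {e, (1 4)(2 3)}.
So G has 3 subgroups of order 2.

3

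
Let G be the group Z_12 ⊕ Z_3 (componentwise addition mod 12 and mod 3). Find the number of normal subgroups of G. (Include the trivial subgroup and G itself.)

18

G is abelian, so every subgroup is normal.
G has 18 subgroups in total, hence 18 normal subgroups.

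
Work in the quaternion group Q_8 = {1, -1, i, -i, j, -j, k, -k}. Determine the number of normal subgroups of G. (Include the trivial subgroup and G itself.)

6

G has 6 subgroups. Checking conjugation-invariance by order — order 1: 1/1 normal; order 2: 1/1 normal; order 4: 3/3 normal; order 8: 1/1 normal.
Total normal subgroups: 6.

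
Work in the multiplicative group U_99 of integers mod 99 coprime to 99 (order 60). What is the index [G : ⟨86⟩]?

|⟨86⟩| = 30 and |G| = 60.
By Lagrange, [G : H] = |G|/|H| = 60/30 = 2.

2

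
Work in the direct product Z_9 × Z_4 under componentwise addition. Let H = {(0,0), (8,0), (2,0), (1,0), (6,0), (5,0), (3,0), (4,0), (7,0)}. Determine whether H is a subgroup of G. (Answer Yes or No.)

Yes

|H| = 9 divides |G| = 36, consistent with Lagrange.
H contains the identity, every element's inverse is in H, and H is closed under +: it is a subgroup.
In fact H = ⟨(4,0)⟩.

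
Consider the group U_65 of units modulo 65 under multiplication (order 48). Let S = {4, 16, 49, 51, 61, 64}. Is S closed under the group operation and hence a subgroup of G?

No

The identity 1 ∉ S, so S is not a subgroup.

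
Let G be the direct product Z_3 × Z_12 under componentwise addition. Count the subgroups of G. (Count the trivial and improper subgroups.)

18

|G| = 36, so by Lagrange every subgroup order divides 36. Divisors: 1, 2, 3, 4, 6, 9, 12, 18, 36.
Subgroups by order — order 1: 1; order 2: 1; order 3: 4; order 4: 1; order 6: 4; order 9: 1; order 12: 4; order 18: 1; order 36: 1.
Total: 1 + 1 + 4 + 1 + 4 + 1 + 4 + 1 + 1 = 18.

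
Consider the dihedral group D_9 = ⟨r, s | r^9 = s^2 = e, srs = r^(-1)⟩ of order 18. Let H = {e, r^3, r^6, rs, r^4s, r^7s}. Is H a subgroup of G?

Yes

|H| = 6 divides |G| = 18, consistent with Lagrange.
H contains the identity, every element's inverse is in H, and H is closed under ·: it is a subgroup.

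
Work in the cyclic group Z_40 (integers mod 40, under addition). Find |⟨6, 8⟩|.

|⟨6⟩| = 20 and |⟨8⟩| = 5, so |H| is a multiple of lcm(20, 5) = 20 and divides |G| = 40.
Closing under the operation: H = {0, 2, 4, 6, 8, 10, 12, 14, 16, 18, 20, 22, 24, 26, 28, 30, 32, 34, 36, 38}, so |H| = 20.

20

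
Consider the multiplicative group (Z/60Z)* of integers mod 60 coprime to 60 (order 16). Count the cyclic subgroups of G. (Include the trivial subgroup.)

Each element a generates a cyclic subgroup ⟨a⟩; distinct elements may generate the same one (a cyclic group of order d has φ(d) generators).
Cyclic subgroups by order — order 1: 1; order 2: 7; order 4: 4.
Total: 12.

12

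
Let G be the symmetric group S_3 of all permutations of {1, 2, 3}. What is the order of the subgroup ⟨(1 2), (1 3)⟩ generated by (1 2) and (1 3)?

6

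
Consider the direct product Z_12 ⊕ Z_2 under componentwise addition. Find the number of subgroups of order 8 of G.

|G| = 24 and 8 | 24, so subgroups of order 8 are possible by Lagrange.
The subgroups of order 8 are: {(0,0), (0,1), (3,0), (3,1), (6,0), (6,1), (9,0), (9,1)}.
So G has 1 subgroup of order 8.

1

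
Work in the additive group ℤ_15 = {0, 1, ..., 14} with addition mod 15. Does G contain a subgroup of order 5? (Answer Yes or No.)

5 | 15. A subgroup of order 5 is {0, 3, 6, 9, 12}.

Yes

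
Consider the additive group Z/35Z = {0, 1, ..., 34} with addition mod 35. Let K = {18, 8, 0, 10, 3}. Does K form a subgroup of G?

18 ∈ K but its inverse 17 ∉ K, so K is not a subgroup.

No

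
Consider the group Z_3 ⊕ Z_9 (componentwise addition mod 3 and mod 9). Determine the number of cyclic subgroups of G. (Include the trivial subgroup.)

A cyclic subgroup of order d is generated by each of its φ(d) elements of order d, so the cyclic subgroups of order d number (#elements of order d)/φ(d).
Cyclic subgroups by order — order 1: 1; order 3: 4; order 9: 3.
Total: 8.

8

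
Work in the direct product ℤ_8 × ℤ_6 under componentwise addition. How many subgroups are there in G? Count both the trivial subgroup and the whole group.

|G| = 48, so by Lagrange every subgroup order divides 48. Divisors: 1, 2, 3, 4, 6, 8, 12, 16, 24, 48.
Subgroups by order — order 1: 1; order 2: 3; order 3: 1; order 4: 3; order 6: 3; order 8: 3; order 12: 3; order 16: 1; order 24: 3; order 48: 1.
Total: 1 + 3 + 1 + 3 + 3 + 3 + 3 + 1 + 3 + 1 = 22.

22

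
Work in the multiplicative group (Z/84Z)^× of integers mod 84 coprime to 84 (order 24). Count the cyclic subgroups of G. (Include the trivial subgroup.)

16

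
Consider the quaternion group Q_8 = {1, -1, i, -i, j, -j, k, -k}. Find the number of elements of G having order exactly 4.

The elements of order 4 are: i, -i, j, -j, k, -k.
That's 6.

6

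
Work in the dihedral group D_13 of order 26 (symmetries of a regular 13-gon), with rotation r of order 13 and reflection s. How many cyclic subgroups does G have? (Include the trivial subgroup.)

15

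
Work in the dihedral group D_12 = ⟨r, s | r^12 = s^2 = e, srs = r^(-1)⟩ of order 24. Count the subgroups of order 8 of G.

|G| = 24 and 8 | 24, so subgroups of order 8 are possible by Lagrange.
The subgroups of order 8 are: {e, r^3, r^6, r^9, rs, r^4s, r^7s, r^10s}; {e, r^3, r^6, r^9, r^2s, r^5s, r^8s, r^11s}; {e, r^3, r^6, r^9, s, r^3s, r^6s, r^9s}.
So G has 3 subgroups of order 8.

3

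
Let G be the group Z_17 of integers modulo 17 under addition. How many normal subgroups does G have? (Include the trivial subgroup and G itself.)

2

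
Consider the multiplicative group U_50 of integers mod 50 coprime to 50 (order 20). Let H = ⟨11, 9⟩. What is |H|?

10

|⟨11⟩| = 5 and |⟨9⟩| = 10, so |H| is a multiple of lcm(5, 10) = 10 and divides |G| = 20.
Closing under the operation: H = {1, 9, 11, 19, 21, 29, 31, 39, 41, 49}, so |H| = 10.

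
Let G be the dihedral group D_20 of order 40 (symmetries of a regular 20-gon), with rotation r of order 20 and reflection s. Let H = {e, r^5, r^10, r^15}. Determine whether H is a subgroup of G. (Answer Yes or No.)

|H| = 4 divides |G| = 40, consistent with Lagrange.
H contains the identity, every element's inverse is in H, and H is closed under ·: it is a subgroup.
In fact H = ⟨r^15⟩.

Yes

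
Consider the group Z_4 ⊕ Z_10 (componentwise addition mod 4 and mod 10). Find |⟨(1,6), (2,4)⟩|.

|⟨(1,6)⟩| = 20 and |⟨(2,4)⟩| = 10, so |H| is a multiple of lcm(20, 10) = 20 and divides |G| = 40.
Closing under the operation: H = {(0,0), (0,2), (0,4), (0,6), (0,8), (1,0), (1,2), (1,4), (1,6), (1,8), (2,0), (2,2), (2,4), (2,6), (2,8), (3,0), (3,2), (3,4), (3,6), (3,8)}, so |H| = 20.

20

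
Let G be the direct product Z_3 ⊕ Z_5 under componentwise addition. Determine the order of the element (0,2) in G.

5

The order of (0,2) in Z_3 × Z_5 is lcm(ord(0) in Z_3, ord(2) in Z_5).
ord(0) = 1 and ord(2) = 5, so |⟨(0,2)⟩| = lcm(1, 5) = 5.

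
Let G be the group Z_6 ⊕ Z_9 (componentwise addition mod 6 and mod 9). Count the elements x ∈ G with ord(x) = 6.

8

An element (a,b) has order lcm(ord(a), ord(b)); count pairs with lcm equal to 6.
Enumerating gives 8 such elements.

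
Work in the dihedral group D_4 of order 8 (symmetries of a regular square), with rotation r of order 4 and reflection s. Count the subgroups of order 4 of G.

|G| = 8 and 4 | 8, so subgroups of order 4 are possible by Lagrange.
The subgroups of order 4 are: {e, r, r^2, r^3}; {e, r^2, s, r^2s}; {e, r^2, rs, r^3s}.
So G has 3 subgroups of order 4.

3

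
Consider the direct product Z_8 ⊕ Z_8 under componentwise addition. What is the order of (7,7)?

8

The order of (7,7) in Z_8 × Z_8 is lcm(ord(7) in Z_8, ord(7) in Z_8).
ord(7) = 8 and ord(7) = 8, so |⟨(7,7)⟩| = lcm(8, 8) = 8.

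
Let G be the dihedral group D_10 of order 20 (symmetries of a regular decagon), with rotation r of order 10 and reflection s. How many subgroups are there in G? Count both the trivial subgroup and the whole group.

|G| = 20, so by Lagrange every subgroup order divides 20. Divisors: 1, 2, 4, 5, 10, 20.
Subgroups by order — order 1: 1; order 2: 11; order 4: 5; order 5: 1; order 10: 3; order 20: 1.
Total: 1 + 11 + 5 + 1 + 3 + 1 = 22.

22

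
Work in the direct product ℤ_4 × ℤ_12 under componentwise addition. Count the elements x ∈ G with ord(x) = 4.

An element (a,b) has order lcm(ord(a), ord(b)); count pairs with lcm equal to 4.
Enumerating gives 12 such elements.

12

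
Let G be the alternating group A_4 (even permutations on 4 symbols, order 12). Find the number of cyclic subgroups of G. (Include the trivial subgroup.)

A cyclic subgroup of order d is generated by each of its φ(d) elements of order d, so the cyclic subgroups of order d number (#elements of order d)/φ(d).
Cyclic subgroups by order — order 1: 1; order 2: 3; order 3: 4.
Total: 8.

8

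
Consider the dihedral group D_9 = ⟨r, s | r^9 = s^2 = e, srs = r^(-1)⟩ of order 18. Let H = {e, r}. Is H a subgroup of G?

No

r ∈ H but its inverse r^8 ∉ H, so H is not a subgroup.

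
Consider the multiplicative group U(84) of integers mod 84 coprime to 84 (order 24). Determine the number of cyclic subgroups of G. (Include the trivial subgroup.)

16

Each element a generates a cyclic subgroup ⟨a⟩; distinct elements may generate the same one (a cyclic group of order d has φ(d) generators).
Cyclic subgroups by order — order 1: 1; order 2: 7; order 3: 1; order 6: 7.
Total: 16.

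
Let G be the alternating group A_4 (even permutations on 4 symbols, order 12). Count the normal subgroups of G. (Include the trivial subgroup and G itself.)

G has 10 subgroups. Checking conjugation-invariance by order — order 1: 1/1 normal; order 2: 0/3 normal; order 3: 0/4 normal; order 4: 1/1 normal; order 12: 1/1 normal.
Total normal subgroups: 3.

3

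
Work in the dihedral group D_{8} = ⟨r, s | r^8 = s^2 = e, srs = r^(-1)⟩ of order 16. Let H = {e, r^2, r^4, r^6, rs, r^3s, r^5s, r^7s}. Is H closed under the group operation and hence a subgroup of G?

Yes

|H| = 8 divides |G| = 16, consistent with Lagrange.
H contains the identity, every element's inverse is in H, and H is closed under ·: it is a subgroup.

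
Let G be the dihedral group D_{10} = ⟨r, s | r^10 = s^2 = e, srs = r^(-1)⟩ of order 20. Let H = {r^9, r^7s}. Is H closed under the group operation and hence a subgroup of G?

The identity e ∉ H, so H is not a subgroup.

No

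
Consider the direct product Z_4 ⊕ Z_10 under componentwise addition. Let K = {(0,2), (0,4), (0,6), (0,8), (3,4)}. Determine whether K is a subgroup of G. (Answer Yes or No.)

No

The identity (0,0) ∉ K, so K is not a subgroup.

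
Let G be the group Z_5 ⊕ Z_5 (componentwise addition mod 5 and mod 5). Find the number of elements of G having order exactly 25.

0

An element (a,b) has order lcm(ord(a), ord(b)); count pairs with lcm equal to 25.
Enumerating gives 0 such elements.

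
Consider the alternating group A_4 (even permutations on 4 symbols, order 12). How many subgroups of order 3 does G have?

4

|G| = 12 and 3 | 12, so subgroups of order 3 are possible by Lagrange.
The subgroups of order 3 are: {e, (1 2 3), (1 3 2)}; {e, (1 2 4), (1 4 2)}; {e, (1 3 4), (1 4 3)}; {e, (2 3 4), (2 4 3)}.
So G has 4 subgroups of order 3.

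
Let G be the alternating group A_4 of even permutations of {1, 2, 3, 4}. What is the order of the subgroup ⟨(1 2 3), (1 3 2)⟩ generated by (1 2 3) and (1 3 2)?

3

|⟨(1 2 3)⟩| = 3 and |⟨(1 3 2)⟩| = 3, so |H| is a multiple of lcm(3, 3) = 3 and divides |G| = 12.
Closing under the operation: H = {e, (1 2 3), (1 3 2)}, so |H| = 3.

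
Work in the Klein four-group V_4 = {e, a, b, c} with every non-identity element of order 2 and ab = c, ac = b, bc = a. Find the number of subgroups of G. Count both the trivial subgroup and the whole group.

|G| = 4, so by Lagrange every subgroup order divides 4. Divisors: 1, 2, 4.
Subgroups by order — order 1: 1; order 2: 3; order 4: 1.
Total: 1 + 3 + 1 = 5.

5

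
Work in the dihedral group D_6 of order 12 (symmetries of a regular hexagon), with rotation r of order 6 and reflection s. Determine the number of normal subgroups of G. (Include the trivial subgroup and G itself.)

G has 16 subgroups. Checking conjugation-invariance by order — order 1: 1/1 normal; order 2: 1/7 normal; order 3: 1/1 normal; order 4: 0/3 normal; order 6: 3/3 normal; order 12: 1/1 normal.
Total normal subgroups: 7.

7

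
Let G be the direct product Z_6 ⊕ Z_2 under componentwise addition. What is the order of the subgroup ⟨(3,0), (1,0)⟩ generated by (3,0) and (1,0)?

|⟨(3,0)⟩| = 2 and |⟨(1,0)⟩| = 6, so |H| is a multiple of lcm(2, 6) = 6 and divides |G| = 12.
Closing under the operation: H = {(0,0), (1,0), (2,0), (3,0), (4,0), (5,0)}, so |H| = 6.

6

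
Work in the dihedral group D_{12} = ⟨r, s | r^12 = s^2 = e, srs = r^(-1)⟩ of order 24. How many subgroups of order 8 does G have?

|G| = 24 and 8 | 24, so subgroups of order 8 are possible by Lagrange.
The subgroups of order 8 are: {e, r^3, r^6, r^9, rs, r^4s, r^7s, r^10s}; {e, r^3, r^6, r^9, r^2s, r^5s, r^8s, r^11s}; {e, r^3, r^6, r^9, s, r^3s, r^6s, r^9s}.
So G has 3 subgroups of order 8.

3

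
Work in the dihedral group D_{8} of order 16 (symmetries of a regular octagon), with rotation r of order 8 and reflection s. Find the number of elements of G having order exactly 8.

4

The elements of order 8 are: r, r^3, r^5, r^7.
That's 4.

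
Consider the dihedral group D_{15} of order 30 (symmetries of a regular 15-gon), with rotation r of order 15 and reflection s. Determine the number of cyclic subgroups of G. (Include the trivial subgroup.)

Each element a generates a cyclic subgroup ⟨a⟩; distinct elements may generate the same one (a cyclic group of order d has φ(d) generators).
Cyclic subgroups by order — order 1: 1; order 2: 15; order 3: 1; order 5: 1; order 15: 1.
Total: 19.

19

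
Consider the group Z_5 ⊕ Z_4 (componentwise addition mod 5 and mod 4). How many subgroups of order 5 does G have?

1

|G| = 20 and 5 | 20, so subgroups of order 5 are possible by Lagrange.
The subgroups of order 5 are: {(0,0), (1,0), (2,0), (3,0), (4,0)}.
So G has 1 subgroup of order 5.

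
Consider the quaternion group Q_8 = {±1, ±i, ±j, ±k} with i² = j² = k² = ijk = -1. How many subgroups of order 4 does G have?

3

|G| = 8 and 4 | 8, so subgroups of order 4 are possible by Lagrange.
The subgroups of order 4 are: {1, -1, i, -i}; {1, -1, j, -j}; {1, -1, k, -k}.
So G has 3 subgroups of order 4.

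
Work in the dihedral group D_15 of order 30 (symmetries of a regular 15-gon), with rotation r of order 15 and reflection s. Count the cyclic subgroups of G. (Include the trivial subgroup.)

Each element a generates a cyclic subgroup ⟨a⟩; distinct elements may generate the same one (a cyclic group of order d has φ(d) generators).
Cyclic subgroups by order — order 1: 1; order 2: 15; order 3: 1; order 5: 1; order 15: 1.
Total: 19.

19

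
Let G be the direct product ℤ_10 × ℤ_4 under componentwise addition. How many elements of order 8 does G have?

An element (a,b) has order lcm(ord(a), ord(b)); count pairs with lcm equal to 8.
Enumerating gives 0 such elements.

0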